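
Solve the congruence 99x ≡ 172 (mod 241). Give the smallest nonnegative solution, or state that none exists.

gcd(241, 99) = 1.
1 divides 172, so solutions exist.
By Bézout, 99*(56) + 241*(-23) = 1.
So 99*(56) ≡ 1 (mod 241); multiply by 172: x ≡ 9632 (mod 241).
Smallest nonnegative: x = 9632 mod 241 = 233.

233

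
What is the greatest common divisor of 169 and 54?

gcd(169, 54) = 1  (169 = 3*54 + 7, 54 = 7*7 + 5, 7 = 1*5 + 2, 5 = 2*2 + 1, 2 = 2*1).

1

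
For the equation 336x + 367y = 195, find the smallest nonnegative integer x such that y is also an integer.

266

gcd(367, 336) = 1.
1 divides 195, so solutions exist.
By Bézout, 336*(71) + 367*(-65) = 1.
Scale by 195/1 = 195: (x₀, y₀) = (13845, -12675).
General solution: x = 13845 + 367t, y = -12675 - 336t for integer t.
x ≥ 0: smallest is 13845 mod 367 = 266 (at t = -37), with y = -243.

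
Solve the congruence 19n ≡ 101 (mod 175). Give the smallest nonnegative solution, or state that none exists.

gcd(175, 19) = 1  (175 = 9*19 + 4, 19 = 4*4 + 3, 4 = 1*3 + 1, 3 = 3*1).
1 divides 101, so solutions exist.
Back-substituting, 19*(-46) + 175*(5) = 1.
So 19*(-46) ≡ 1 (mod 175); multiply by 101: n ≡ -4646 (mod 175).
Smallest nonnegative: n = -4646 mod 175 = 79.

79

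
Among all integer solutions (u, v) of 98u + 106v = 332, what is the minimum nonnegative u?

38

gcd(106, 98):
  106 = 1*98 + 8
  98 = 12*8 + 2
  8 = 4*2
so gcd(106, 98) = 2.
2 divides 332, so solutions exist.
Back-substitute for Bézout coefficients:
  2 = 98 - 12*8
  ... = 98*(13) + 106*(-12)
Scale by 332/2 = 166: (u₀, v₀) = (2158, -1992).
General solution: u = 2158 + 53t, v = -1992 - 49t for integer t.
u ≥ 0: smallest is 2158 mod 53 = 38 (at t = -40), with v = -32.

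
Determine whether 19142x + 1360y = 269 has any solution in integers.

no

gcd(19142, 1360):
  19142 = 14*1360 + 102
  1360 = 13*102 + 34
  102 = 3*34
so gcd(19142, 1360) = 34.
34 does not divide 269 (remainder 31), so no integer solutions.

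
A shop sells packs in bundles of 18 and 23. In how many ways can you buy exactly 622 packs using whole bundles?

2

Need nonnegative integers with 18j + 23k = 622.
gcd(18, 23) = 1, and 18·(9) + 23·(-7) = 1.
So (j₀, k₀) = (5598, -4354); general j = 5598 + 23t, k = -4354 - 18t.
j ≥ 0 ⇒ t ≥ -243; k ≥ 0 ⇒ t ≤ -242. That's 2 values of t.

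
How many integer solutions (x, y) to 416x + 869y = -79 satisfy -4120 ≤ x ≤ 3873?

9

gcd(869, 416) = 1.
By Bézout, 416*(-94) + 869*(45) = 1.
Particular solution: (474, -227).
General solution: x = 474 + 869t, y = -227 - 416t for integer t.
-4120 ≤ 474 + 869t ≤ 3873 gives t ∈ [-5, 3], which is 9 values.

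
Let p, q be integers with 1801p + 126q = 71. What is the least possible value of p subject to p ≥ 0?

gcd(1801, 126) = 1.
1 divides 71, so solutions exist.
By Bézout, 1801×(-17) + 126×(243) = 1.
Scale by 71/1 = 71: (p₀, q₀) = (-1207, 17253).
General solution: p = -1207 + 126t, q = 17253 - 1801t for integer t.
p ≥ 0: smallest is -1207 mod 126 = 53 (at t = 10), with q = -757.

53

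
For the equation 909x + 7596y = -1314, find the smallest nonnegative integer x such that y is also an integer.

gcd(7596, 909) = 9.
9 divides -1314, so solutions exist.
By Bézout, 909·(117) + 7596·(-14) = 9.
Scale by -1314/9 = -146: (x₀, y₀) = (-17082, 2044).
General solution: x = -17082 + 844t, y = 2044 - 101t for integer t.
x ≥ 0: smallest is -17082 mod 844 = 642 (at t = 21), with y = -77.

642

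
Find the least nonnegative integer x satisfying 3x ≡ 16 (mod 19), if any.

gcd(19, 3) = 1  (19 = 6·3 + 1, 3 = 3·1).
1 divides 16, so solutions exist.
Back-substituting, 3·(-6) + 19·(1) = 1.
So 3·(-6) ≡ 1 (mod 19); multiply by 16: x ≡ -96 (mod 19).
Smallest nonnegative: x = -96 mod 19 = 18.

18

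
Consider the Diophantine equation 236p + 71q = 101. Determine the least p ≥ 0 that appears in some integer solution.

gcd(236, 71) = 1  (236 = 3*71 + 23, 71 = 3*23 + 2, 23 = 11*2 + 1, 2 = 2*1).
1 divides 101, so solutions exist.
Back-substituting, 236*(34) + 71*(-113) = 1.
Scale by 101/1 = 101: (p₀, q₀) = (3434, -11413).
General solution: p = 3434 + 71t, q = -11413 - 236t for integer t.
p ≥ 0: smallest is 3434 mod 71 = 26 (at t = -48), with q = -85.

26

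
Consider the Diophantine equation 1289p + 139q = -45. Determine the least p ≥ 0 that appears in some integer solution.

61

gcd(1289, 139):
  1289 = 9*139 + 38
  139 = 3*38 + 25
  38 = 1*25 + 13
  25 = 1*13 + 12
  13 = 1*12 + 1
  12 = 12*1
so gcd(1289, 139) = 1.
1 divides -45, so solutions exist.
Back-substitute for Bézout coefficients:
  1 = 13 - 1*12
  ... = 1289*(11) + 139*(-102)
Scale by -45/1 = -45: (p₀, q₀) = (-495, 4590).
General solution: p = -495 + 139t, q = 4590 - 1289t for integer t.
p ≥ 0: smallest is -495 mod 139 = 61 (at t = 4), with q = -566.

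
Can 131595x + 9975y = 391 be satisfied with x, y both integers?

gcd(131595, 9975) = 15  (131595 = 13*9975 + 1920, 9975 = 5*1920 + 375, 1920 = 5*375 + 45, 375 = 8*45 + 15, 45 = 3*15).
15 does not divide 391 (remainder 1), so no integer solutions.

no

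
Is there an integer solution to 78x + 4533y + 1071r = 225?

yes

gcd(4533, 78) = 3  (4533 = 58*78 + 9, 78 = 8*9 + 6, 9 = 1*6 + 3, 6 = 2*3).
gcd(3, 1071) = 3.
3 divides 225, so integer solutions exist.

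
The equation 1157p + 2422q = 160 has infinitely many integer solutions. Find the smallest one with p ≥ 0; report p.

gcd(2422, 1157) = 1.
1 divides 160, so solutions exist.
By Bézout, 1157·(-157) + 2422·(75) = 1.
Scale by 160/1 = 160: (p₀, q₀) = (-25120, 12000).
General solution: p = -25120 + 2422t, q = 12000 - 1157t for integer t.
p ≥ 0: smallest is -25120 mod 2422 = 1522 (at t = 11), with q = -727.

1522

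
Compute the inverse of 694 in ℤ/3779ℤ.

746

gcd(3779, 694) = 1  (3779 = 5×694 + 309, 694 = 2×309 + 76, 309 = 4×76 + 5, 76 = 15×5 + 1, 5 = 5×1).
Back-substituting, 694×(746) + 3779×(-137) = 1.
So 694×746 ≡ 1 (mod 3779), and 746 mod 3779 = 746.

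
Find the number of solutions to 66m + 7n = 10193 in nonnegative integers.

22

gcd(66, 7):
  66 = 9×7 + 3
  7 = 2×3 + 1
  3 = 3×1
so gcd(66, 7) = 1.
Back-substitute for Bézout coefficients:
  1 = 7 - 2×3
  ... = 66×(-2) + 7×(19)
Scale by 10193: one solution is (-20386, 193667). Reduce m mod 7: (5, 1409).
General: m = 5 + 7t, n = 1409 - 66t.
m ≥ 0 ⇒ t ≥ 0; n ≥ 0 ⇒ t ≤ 21. So t ∈ [0, 21]: 22 solutions.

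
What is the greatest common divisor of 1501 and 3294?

1

gcd(3294, 1501):
  3294 = 2×1501 + 292
  1501 = 5×292 + 41
  292 = 7×41 + 5
  41 = 8×5 + 1
  5 = 5×1
so gcd(3294, 1501) = 1.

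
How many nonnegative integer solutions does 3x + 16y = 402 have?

gcd(16, 3):
  16 = 5*3 + 1
  3 = 3*1
so gcd(16, 3) = 1.
Back-substitute for Bézout coefficients:
  1 = 16 - 5*3
  ... = 3*(-5) + 16*(1)
Scale by 402: one solution is (-2010, 402). Reduce x mod 16: (6, 24).
General: x = 6 + 16t, y = 24 - 3t.
x ≥ 0 ⇒ t ≥ 0; y ≥ 0 ⇒ t ≤ 8. So t ∈ [0, 8]: 9 solutions.

9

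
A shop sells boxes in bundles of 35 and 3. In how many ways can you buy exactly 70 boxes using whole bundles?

Need nonnegative integers with 35j + 3k = 70.
gcd(35, 3) = 1, and 35·(-1) + 3·(12) = 1.
So (j₀, k₀) = (-70, 840); general j = -70 + 3t, k = 840 - 35t.
j ≥ 0 ⇒ t ≥ 24; k ≥ 0 ⇒ t ≤ 24. That's 1 value of t.

1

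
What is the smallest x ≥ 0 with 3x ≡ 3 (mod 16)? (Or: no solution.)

1

gcd(16, 3) = 1  (16 = 5·3 + 1, 3 = 3·1).
1 divides 3, so solutions exist.
Back-substituting, 3·(-5) + 16·(1) = 1.
So 3·(-5) ≡ 1 (mod 16); multiply by 3: x ≡ -15 (mod 16).
Smallest nonnegative: x = -15 mod 16 = 1.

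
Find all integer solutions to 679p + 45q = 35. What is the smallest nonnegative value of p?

gcd(679, 45) = 1.
1 divides 35, so solutions exist.
By Bézout, 679×(-11) + 45×(166) = 1.
Scale by 35/1 = 35: (p₀, q₀) = (-385, 5810).
General solution: p = -385 + 45t, q = 5810 - 679t for integer t.
p ≥ 0: smallest is -385 mod 45 = 20 (at t = 9), with q = -301.

20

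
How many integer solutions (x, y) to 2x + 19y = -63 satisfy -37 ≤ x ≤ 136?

9

gcd(19, 2) = 1.
By Bézout, 2*(-9) + 19*(1) = 1.
Particular solution: (16, -5).
General solution: x = 16 + 19t, y = -5 - 2t for integer t.
-37 ≤ 16 + 19t ≤ 136 gives t ∈ [-2, 6], which is 9 values.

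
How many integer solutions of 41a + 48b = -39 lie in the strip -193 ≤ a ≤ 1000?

25

gcd(48, 41) = 1.
By Bézout, 41·(-7) + 48·(6) = 1.
Particular solution: (33, -29).
General solution: a = 33 + 48t, b = -29 - 41t for integer t.
-193 ≤ 33 + 48t ≤ 1000 gives t ∈ [-4, 20], which is 25 values.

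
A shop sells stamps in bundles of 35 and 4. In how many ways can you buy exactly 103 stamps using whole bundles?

1

Need nonnegative integers with 35j + 4k = 103.
gcd(35, 4) = 1, and 35·(-1) + 4·(9) = 1.
So (j₀, k₀) = (-103, 927); general j = -103 + 4t, k = 927 - 35t.
j ≥ 0 ⇒ t ≥ 26; k ≥ 0 ⇒ t ≤ 26. That's 1 value of t.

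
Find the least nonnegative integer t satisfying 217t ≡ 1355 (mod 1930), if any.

1705

gcd(1930, 217) = 1.
1 divides 1355, so solutions exist.
By Bézout, 217·(-587) + 1930·(66) = 1.
So 217·(-587) ≡ 1 (mod 1930); multiply by 1355: t ≡ -795385 (mod 1930).
Smallest nonnegative: t = -795385 mod 1930 = 1705.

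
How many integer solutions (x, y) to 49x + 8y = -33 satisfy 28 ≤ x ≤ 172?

18

gcd(49, 8) = 1  (49 = 6*8 + 1, 8 = 8*1).
Back-substituting, 49*(1) + 8*(-6) = 1.
Scale by -33: particular solution (-33, 198); reduce x mod 8: (7, -47).
General solution: x = 7 + 8t, y = -47 - 49t for integer t.
28 ≤ 7 + 8t ≤ 172 gives t ∈ [3, 20], which is 18 values.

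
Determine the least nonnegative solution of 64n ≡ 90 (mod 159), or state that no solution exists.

66

gcd(159, 64) = 1.
1 divides 90, so solutions exist.
By Bézout, 64*(-77) + 159*(31) = 1.
So 64*(-77) ≡ 1 (mod 159); multiply by 90: n ≡ -6930 (mod 159).
Smallest nonnegative: n = -6930 mod 159 = 66.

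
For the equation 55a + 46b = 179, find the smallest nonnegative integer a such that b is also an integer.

25

gcd(55, 46) = 1  (55 = 1×46 + 9, 46 = 5×9 + 1, 9 = 9×1).
1 divides 179, so solutions exist.
Back-substituting, 55×(-5) + 46×(6) = 1.
Scale by 179/1 = 179: (a₀, b₀) = (-895, 1074).
General solution: a = -895 + 46t, b = 1074 - 55t for integer t.
a ≥ 0: smallest is -895 mod 46 = 25 (at t = 20), with b = -26.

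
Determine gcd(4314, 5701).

gcd(5701, 4314):
  5701 = 1×4314 + 1387
  4314 = 3×1387 + 153
  1387 = 9×153 + 10
  153 = 15×10 + 3
  10 = 3×3 + 1
  3 = 3×1
so gcd(5701, 4314) = 1.

1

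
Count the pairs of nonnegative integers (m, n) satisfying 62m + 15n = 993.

1

gcd(62, 15) = 1.
By Bézout, 62*(-7) + 15*(29) = 1.
One solution: (9, 29).
General: m = 9 + 15t, n = 29 - 62t.
m ≥ 0 ⇒ t ≥ 0; n ≥ 0 ⇒ t ≤ 0. So t ∈ [0, 0]: 1 solution.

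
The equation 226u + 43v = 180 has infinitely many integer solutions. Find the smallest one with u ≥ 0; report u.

gcd(226, 43) = 1  (226 = 5·43 + 11, 43 = 3·11 + 10, 11 = 1·10 + 1, 10 = 10·1).
1 divides 180, so solutions exist.
Back-substituting, 226·(4) + 43·(-21) = 1.
Scale by 180/1 = 180: (u₀, v₀) = (720, -3780).
General solution: u = 720 + 43t, v = -3780 - 226t for integer t.
u ≥ 0: smallest is 720 mod 43 = 32 (at t = -16), with v = -164.

32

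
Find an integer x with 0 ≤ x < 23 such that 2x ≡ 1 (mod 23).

12

gcd(23, 2) = 1  (23 = 11*2 + 1, 2 = 2*1).
Back-substituting, 2*(-11) + 23*(1) = 1.
So 2*-11 ≡ 1 (mod 23), and -11 mod 23 = 12.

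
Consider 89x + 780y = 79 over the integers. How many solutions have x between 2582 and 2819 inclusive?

0

gcd(780, 89):
  780 = 8·89 + 68
  89 = 1·68 + 21
  68 = 3·21 + 5
  21 = 4·5 + 1
  5 = 5·1
so gcd(780, 89) = 1.
Back-substitute for Bézout coefficients:
  1 = 21 - 4·5
  ... = 89·(149) + 780·(-17)
Scale by 79: particular solution (11771, -1343); reduce x mod 780: (71, -8).
General solution: x = 71 + 780t, y = -8 - 89t for integer t.
2582 ≤ 71 + 780t ≤ 2819 gives t ∈ [4, 3], which is 0 values.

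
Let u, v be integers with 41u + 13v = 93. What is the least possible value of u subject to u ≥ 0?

1

gcd(41, 13):
  41 = 3*13 + 2
  13 = 6*2 + 1
  2 = 2*1
so gcd(41, 13) = 1.
1 divides 93, so solutions exist.
Back-substitute for Bézout coefficients:
  1 = 13 - 6*2
  ... = 41*(-6) + 13*(19)
Scale by 93/1 = 93: (u₀, v₀) = (-558, 1767).
General solution: u = -558 + 13t, v = 1767 - 41t for integer t.
u ≥ 0: smallest is -558 mod 13 = 1 (at t = 43), with v = 4.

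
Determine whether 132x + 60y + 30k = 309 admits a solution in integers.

no

gcd(132, 60) = 12  (132 = 2×60 + 12, 60 = 5×12).
gcd(12, 30) = 6.
6 does not divide 309 (remainder 3), so no integer solutions.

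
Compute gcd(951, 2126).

1

gcd(2126, 951) = 1  (2126 = 2*951 + 224, 951 = 4*224 + 55, 224 = 4*55 + 4, 55 = 13*4 + 3, 4 = 1*3 + 1, 3 = 3*1).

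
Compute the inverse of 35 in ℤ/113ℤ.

gcd(113, 35):
  113 = 3*35 + 8
  35 = 4*8 + 3
  8 = 2*3 + 2
  3 = 1*2 + 1
  2 = 2*1
so gcd(113, 35) = 1.
Back-substitute for Bézout coefficients:
  1 = 3 - 1*2
  ... = 35*(42) + 113*(-13)
So 35*42 ≡ 1 (mod 113), and 42 mod 113 = 42.

42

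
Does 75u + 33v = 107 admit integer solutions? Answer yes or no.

no

gcd(75, 33) = 3  (75 = 2·33 + 9, 33 = 3·9 + 6, 9 = 1·6 + 3, 6 = 2·3).
3 does not divide 107 (remainder 2), so no integer solutions.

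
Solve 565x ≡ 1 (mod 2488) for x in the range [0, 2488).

gcd(2488, 565):
  2488 = 4×565 + 228
  565 = 2×228 + 109
  228 = 2×109 + 10
  109 = 10×10 + 9
  10 = 1×9 + 1
  9 = 9×1
so gcd(2488, 565) = 1.
Back-substitute for Bézout coefficients:
  1 = 10 - 1×9
  ... = 565×(-251) + 2488×(57)
So 565×-251 ≡ 1 (mod 2488), and -251 mod 2488 = 2237.

2237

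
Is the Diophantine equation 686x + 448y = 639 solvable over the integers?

gcd(686, 448):
  686 = 1×448 + 238
  448 = 1×238 + 210
  238 = 1×210 + 28
  210 = 7×28 + 14
  28 = 2×14
so gcd(686, 448) = 14.
14 does not divide 639 (remainder 9), so no integer solutions.

no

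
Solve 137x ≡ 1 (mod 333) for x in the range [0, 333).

158

gcd(333, 137):
  333 = 2·137 + 59
  137 = 2·59 + 19
  59 = 3·19 + 2
  19 = 9·2 + 1
  2 = 2·1
so gcd(333, 137) = 1.
Back-substitute for Bézout coefficients:
  1 = 19 - 9·2
  ... = 137·(158) + 333·(-65)
So 137·158 ≡ 1 (mod 333), and 158 mod 333 = 158.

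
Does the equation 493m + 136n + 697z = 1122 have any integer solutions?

yes

gcd(493, 136) = 17.
gcd(17, 697) = 17.
17 divides 1122, so integer solutions exist.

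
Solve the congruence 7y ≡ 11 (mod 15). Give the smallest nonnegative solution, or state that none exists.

gcd(15, 7) = 1.
1 divides 11, so solutions exist.
By Bézout, 7·(-2) + 15·(1) = 1.
So 7·(-2) ≡ 1 (mod 15); multiply by 11: y ≡ -22 (mod 15).
Smallest nonnegative: y = -22 mod 15 = 8.

8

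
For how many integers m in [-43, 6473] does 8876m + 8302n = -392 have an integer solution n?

gcd(8876, 8302) = 14  (8876 = 1*8302 + 574, 8302 = 14*574 + 266, 574 = 2*266 + 42, 266 = 6*42 + 14, 42 = 3*14).
Back-substituting, 8876*(-188) + 8302*(201) = 14.
Scale by -28: particular solution (5264, -5628); reduce m mod 593: (520, -556).
General solution: m = 520 + 593t, n = -556 - 634t for integer t.
-43 ≤ 520 + 593t ≤ 6473 gives t ∈ [0, 10], which is 11 values.

11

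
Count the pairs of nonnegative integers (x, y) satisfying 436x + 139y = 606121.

gcd(436, 139) = 1.
By Bézout, 436·(22) + 139·(-69) = 1.
One solution: (114, 4003).
General: x = 114 + 139t, y = 4003 - 436t.
x ≥ 0 ⇒ t ≥ 0; y ≥ 0 ⇒ t ≤ 9. So t ∈ [0, 9]: 10 solutions.

10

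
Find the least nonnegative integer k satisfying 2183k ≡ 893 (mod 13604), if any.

gcd(13604, 2183) = 1  (13604 = 6*2183 + 506, 2183 = 4*506 + 159, 506 = 3*159 + 29, 159 = 5*29 + 14, 29 = 2*14 + 1, 14 = 14*1).
1 divides 893, so solutions exist.
Back-substituting, 2183*(-941) + 13604*(151) = 1.
So 2183*(-941) ≡ 1 (mod 13604); multiply by 893: k ≡ -840313 (mod 13604).
Smallest nonnegative: k = -840313 mod 13604 = 3135.

3135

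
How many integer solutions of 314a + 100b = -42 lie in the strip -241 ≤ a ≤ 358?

gcd(314, 100):
  314 = 3*100 + 14
  100 = 7*14 + 2
  14 = 7*2
so gcd(314, 100) = 2.
Back-substitute for Bézout coefficients:
  2 = 100 - 7*14
  ... = 314*(-7) + 100*(22)
Scale by -21: particular solution (147, -462); reduce a mod 50: (47, -148).
General solution: a = 47 + 50t, b = -148 - 157t for integer t.
-241 ≤ 47 + 50t ≤ 358 gives t ∈ [-5, 6], which is 12 values.

12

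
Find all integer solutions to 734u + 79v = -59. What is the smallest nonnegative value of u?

gcd(734, 79) = 1.
1 divides -59, so solutions exist.
By Bézout, 734×(-24) + 79×(223) = 1.
Scale by -59/1 = -59: (u₀, v₀) = (1416, -13157).
General solution: u = 1416 + 79t, v = -13157 - 734t for integer t.
u ≥ 0: smallest is 1416 mod 79 = 73 (at t = -17), with v = -679.

73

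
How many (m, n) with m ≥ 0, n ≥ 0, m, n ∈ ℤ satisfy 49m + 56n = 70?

gcd(56, 49):
  56 = 1*49 + 7
  49 = 7*7
so gcd(56, 49) = 7.
Back-substitute for Bézout coefficients:
  7 = 56 - 1*49
  ... = 49*(-1) + 56*(1)
Scale by 10: one solution is (-10, 10). Reduce m mod 8: (6, -4).
General: m = 6 + 8t, n = -4 - 7t.
m ≥ 0 ⇒ t ≥ 0; n ≥ 0 ⇒ t ≤ -1. So t ∈ [0, -1]: 0 solutions.

0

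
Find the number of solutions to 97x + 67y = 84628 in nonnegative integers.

13

gcd(97, 67) = 1  (97 = 1×67 + 30, 67 = 2×30 + 7, 30 = 4×7 + 2, 7 = 3×2 + 1, 2 = 2×1).
Back-substituting, 97×(-29) + 67×(42) = 1.
Scale by 84628: one solution is (-2454212, 3554376). Reduce x mod 67: (65, 1169).
General: x = 65 + 67t, y = 1169 - 97t.
x ≥ 0 ⇒ t ≥ 0; y ≥ 0 ⇒ t ≤ 12. So t ∈ [0, 12]: 13 solutions.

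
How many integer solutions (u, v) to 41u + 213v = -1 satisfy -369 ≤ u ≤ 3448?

18

gcd(213, 41) = 1  (213 = 5·41 + 8, 41 = 5·8 + 1, 8 = 8·1).
Back-substituting, 41·(26) + 213·(-5) = 1.
Scale by -1: particular solution (-26, 5); reduce u mod 213: (187, -36).
General solution: u = 187 + 213t, v = -36 - 41t for integer t.
-369 ≤ 187 + 213t ≤ 3448 gives t ∈ [-2, 15], which is 18 values.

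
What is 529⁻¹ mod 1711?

gcd(1711, 529):
  1711 = 3×529 + 124
  529 = 4×124 + 33
  124 = 3×33 + 25
  33 = 1×25 + 8
  25 = 3×8 + 1
  8 = 8×1
so gcd(1711, 529) = 1.
Back-substitute for Bézout coefficients:
  1 = 25 - 3×8
  ... = 529×(-207) + 1711×(64)
So 529×-207 ≡ 1 (mod 1711), and -207 mod 1711 = 1504.

1504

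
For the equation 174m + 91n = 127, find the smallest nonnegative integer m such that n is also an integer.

41

gcd(174, 91) = 1.
1 divides 127, so solutions exist.
By Bézout, 174*(34) + 91*(-65) = 1.
Scale by 127/1 = 127: (m₀, n₀) = (4318, -8255).
General solution: m = 4318 + 91t, n = -8255 - 174t for integer t.
m ≥ 0: smallest is 4318 mod 91 = 41 (at t = -47), with n = -77.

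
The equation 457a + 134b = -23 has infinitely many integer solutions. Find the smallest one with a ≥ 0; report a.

41

gcd(457, 134) = 1  (457 = 3*134 + 55, 134 = 2*55 + 24, 55 = 2*24 + 7, 24 = 3*7 + 3, 7 = 2*3 + 1, 3 = 3*1).
1 divides -23, so solutions exist.
Back-substituting, 457*(39) + 134*(-133) = 1.
Scale by -23/1 = -23: (a₀, b₀) = (-897, 3059).
General solution: a = -897 + 134t, b = 3059 - 457t for integer t.
a ≥ 0: smallest is -897 mod 134 = 41 (at t = 7), with b = -140.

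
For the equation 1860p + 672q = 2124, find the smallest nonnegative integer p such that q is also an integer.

gcd(1860, 672):
  1860 = 2×672 + 516
  672 = 1×516 + 156
  516 = 3×156 + 48
  156 = 3×48 + 12
  48 = 4×12
so gcd(1860, 672) = 12.
12 divides 2124, so solutions exist.
Back-substitute for Bézout coefficients:
  12 = 156 - 3×48
  ... = 1860×(-13) + 672×(36)
Scale by 2124/12 = 177: (p₀, q₀) = (-2301, 6372).
General solution: p = -2301 + 56t, q = 6372 - 155t for integer t.
p ≥ 0: smallest is -2301 mod 56 = 51 (at t = 42), with q = -138.

51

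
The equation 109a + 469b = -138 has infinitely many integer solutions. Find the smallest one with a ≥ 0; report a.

102

gcd(469, 109):
  469 = 4×109 + 33
  109 = 3×33 + 10
  33 = 3×10 + 3
  10 = 3×3 + 1
  3 = 3×1
so gcd(469, 109) = 1.
1 divides -138, so solutions exist.
Back-substitute for Bézout coefficients:
  1 = 10 - 3×3
  ... = 109×(142) + 469×(-33)
Scale by -138/1 = -138: (a₀, b₀) = (-19596, 4554).
General solution: a = -19596 + 469t, b = 4554 - 109t for integer t.
a ≥ 0: smallest is -19596 mod 469 = 102 (at t = 42), with b = -24.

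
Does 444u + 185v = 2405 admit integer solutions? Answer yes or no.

gcd(444, 185) = 37.
37 divides 2405, so integer solutions exist.

yes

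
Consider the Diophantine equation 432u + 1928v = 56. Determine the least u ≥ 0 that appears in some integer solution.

76

gcd(1928, 432):
  1928 = 4*432 + 200
  432 = 2*200 + 32
  200 = 6*32 + 8
  32 = 4*8
so gcd(1928, 432) = 8.
8 divides 56, so solutions exist.
Back-substitute for Bézout coefficients:
  8 = 200 - 6*32
  ... = 432*(-58) + 1928*(13)
Scale by 56/8 = 7: (u₀, v₀) = (-406, 91).
General solution: u = -406 + 241t, v = 91 - 54t for integer t.
u ≥ 0: smallest is -406 mod 241 = 76 (at t = 2), with v = -17.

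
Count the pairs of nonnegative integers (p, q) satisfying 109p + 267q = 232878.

8

gcd(267, 109):
  267 = 2*109 + 49
  109 = 2*49 + 11
  49 = 4*11 + 5
  11 = 2*5 + 1
  5 = 5*1
so gcd(267, 109) = 1.
Back-substitute for Bézout coefficients:
  1 = 11 - 2*5
  ... = 109*(49) + 267*(-20)
Scale by 232878: one solution is (11411022, -4657560). Reduce p mod 267: (243, 773).
General: p = 243 + 267t, q = 773 - 109t.
p ≥ 0 ⇒ t ≥ 0; q ≥ 0 ⇒ t ≤ 7. So t ∈ [0, 7]: 8 solutions.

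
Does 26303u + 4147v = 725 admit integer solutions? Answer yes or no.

gcd(26303, 4147) = 29  (26303 = 6×4147 + 1421, 4147 = 2×1421 + 1305, 1421 = 1×1305 + 116, 1305 = 11×116 + 29, 116 = 4×29).
29 divides 725, so integer solutions exist.

yes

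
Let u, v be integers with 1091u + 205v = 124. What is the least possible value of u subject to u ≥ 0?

gcd(1091, 205) = 1  (1091 = 5*205 + 66, 205 = 3*66 + 7, 66 = 9*7 + 3, 7 = 2*3 + 1, 3 = 3*1).
1 divides 124, so solutions exist.
Back-substituting, 1091*(-59) + 205*(314) = 1.
Scale by 124/1 = 124: (u₀, v₀) = (-7316, 38936).
General solution: u = -7316 + 205t, v = 38936 - 1091t for integer t.
u ≥ 0: smallest is -7316 mod 205 = 64 (at t = 36), with v = -340.

64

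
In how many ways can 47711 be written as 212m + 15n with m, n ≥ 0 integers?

gcd(212, 15):
  212 = 14*15 + 2
  15 = 7*2 + 1
  2 = 2*1
so gcd(212, 15) = 1.
Back-substitute for Bézout coefficients:
  1 = 15 - 7*2
  ... = 212*(-7) + 15*(99)
Scale by 47711: one solution is (-333977, 4723389). Reduce m mod 15: (13, 2997).
General: m = 13 + 15t, n = 2997 - 212t.
m ≥ 0 ⇒ t ≥ 0; n ≥ 0 ⇒ t ≤ 14. So t ∈ [0, 14]: 15 solutions.

15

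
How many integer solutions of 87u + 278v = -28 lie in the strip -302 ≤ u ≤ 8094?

30

gcd(278, 87) = 1.
By Bézout, 87·(-131) + 278·(41) = 1.
Particular solution: (54, -17).
General solution: u = 54 + 278t, v = -17 - 87t for integer t.
-302 ≤ 54 + 278t ≤ 8094 gives t ∈ [-1, 28], which is 30 values.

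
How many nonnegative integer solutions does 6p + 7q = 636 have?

gcd(7, 6):
  7 = 1×6 + 1
  6 = 6×1
so gcd(7, 6) = 1.
Back-substitute for Bézout coefficients:
  1 = 7 - 1×6
  ... = 6×(-1) + 7×(1)
Scale by 636: one solution is (-636, 636). Reduce p mod 7: (1, 90).
General: p = 1 + 7t, q = 90 - 6t.
p ≥ 0 ⇒ t ≥ 0; q ≥ 0 ⇒ t ≤ 15. So t ∈ [0, 15]: 16 solutions.

16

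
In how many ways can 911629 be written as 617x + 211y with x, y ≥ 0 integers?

gcd(617, 211) = 1.
By Bézout, 617×(-66) + 211×(193) = 1.
One solution: (191, 3762).
General: x = 191 + 211t, y = 3762 - 617t.
x ≥ 0 ⇒ t ≥ 0; y ≥ 0 ⇒ t ≤ 6. So t ∈ [0, 6]: 7 solutions.

7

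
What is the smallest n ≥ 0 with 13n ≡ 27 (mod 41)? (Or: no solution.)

21

gcd(41, 13) = 1  (41 = 3·13 + 2, 13 = 6·2 + 1, 2 = 2·1).
1 divides 27, so solutions exist.
Back-substituting, 13·(19) + 41·(-6) = 1.
So 13·(19) ≡ 1 (mod 41); multiply by 27: n ≡ 513 (mod 41).
Smallest nonnegative: n = 513 mod 41 = 21.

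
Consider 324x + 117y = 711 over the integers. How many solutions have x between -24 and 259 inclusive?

gcd(324, 117) = 9.
By Bézout, 324·(4) + 117·(-11) = 9.
Particular solution: (4, -5).
General solution: x = 4 + 13t, y = -5 - 36t for integer t.
-24 ≤ 4 + 13t ≤ 259 gives t ∈ [-2, 19], which is 22 values.

22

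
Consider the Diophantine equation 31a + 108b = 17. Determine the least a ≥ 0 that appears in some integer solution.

11

gcd(108, 31) = 1  (108 = 3×31 + 15, 31 = 2×15 + 1, 15 = 15×1).
1 divides 17, so solutions exist.
Back-substituting, 31×(7) + 108×(-2) = 1.
Scale by 17/1 = 17: (a₀, b₀) = (119, -34).
General solution: a = 119 + 108t, b = -34 - 31t for integer t.
a ≥ 0: smallest is 119 mod 108 = 11 (at t = -1), with b = -3.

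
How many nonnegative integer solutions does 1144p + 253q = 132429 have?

gcd(1144, 253) = 11  (1144 = 4·253 + 132, 253 = 1·132 + 121, 132 = 1·121 + 11, 121 = 11·11).
Back-substituting, 1144·(2) + 253·(-9) = 11.
Scale by 12039: one solution is (24078, -108351). Reduce p mod 23: (20, 433).
General: p = 20 + 23t, q = 433 - 104t.
p ≥ 0 ⇒ t ≥ 0; q ≥ 0 ⇒ t ≤ 4. So t ∈ [0, 4]: 5 solutions.

5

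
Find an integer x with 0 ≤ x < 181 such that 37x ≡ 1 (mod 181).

gcd(181, 37) = 1  (181 = 4*37 + 33, 37 = 1*33 + 4, 33 = 8*4 + 1, 4 = 4*1).
Back-substituting, 37*(-44) + 181*(9) = 1.
So 37*-44 ≡ 1 (mod 181), and -44 mod 181 = 137.

137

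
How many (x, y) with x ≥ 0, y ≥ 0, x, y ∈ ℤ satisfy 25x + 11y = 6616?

24

gcd(25, 11) = 1.
By Bézout, 25×(4) + 11×(-9) = 1.
One solution: (9, 581).
General: x = 9 + 11t, y = 581 - 25t.
x ≥ 0 ⇒ t ≥ 0; y ≥ 0 ⇒ t ≤ 23. So t ∈ [0, 23]: 24 solutions.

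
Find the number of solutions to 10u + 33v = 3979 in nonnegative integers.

gcd(33, 10) = 1  (33 = 3·10 + 3, 10 = 3·3 + 1, 3 = 3·1).
Back-substituting, 10·(10) + 33·(-3) = 1.
Scale by 3979: one solution is (39790, -11937). Reduce u mod 33: (25, 113).
General: u = 25 + 33t, v = 113 - 10t.
u ≥ 0 ⇒ t ≥ 0; v ≥ 0 ⇒ t ≤ 11. So t ∈ [0, 11]: 12 solutions.

12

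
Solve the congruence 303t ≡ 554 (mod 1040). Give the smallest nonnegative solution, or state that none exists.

678

gcd(1040, 303) = 1.
1 divides 554, so solutions exist.
By Bézout, 303×(127) + 1040×(-37) = 1.
So 303×(127) ≡ 1 (mod 1040); multiply by 554: t ≡ 70358 (mod 1040).
Smallest nonnegative: t = 70358 mod 1040 = 678.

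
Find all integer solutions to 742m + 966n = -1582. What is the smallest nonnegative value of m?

gcd(966, 742) = 14  (966 = 1·742 + 224, 742 = 3·224 + 70, 224 = 3·70 + 14, 70 = 5·14).
14 divides -1582, so solutions exist.
Back-substituting, 742·(-13) + 966·(10) = 14.
Scale by -1582/14 = -113: (m₀, n₀) = (1469, -1130).
General solution: m = 1469 + 69t, n = -1130 - 53t for integer t.
m ≥ 0: smallest is 1469 mod 69 = 20 (at t = -21), with n = -17.

20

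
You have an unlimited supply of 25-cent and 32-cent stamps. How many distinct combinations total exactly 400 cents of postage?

1

Need nonnegative integers with 25j + 32k = 400.
gcd(25, 32) = 1, and 25·(9) + 32·(-7) = 1.
So (j₀, k₀) = (3600, -2800); general j = 3600 + 32t, k = -2800 - 25t.
j ≥ 0 ⇒ t ≥ -112; k ≥ 0 ⇒ t ≤ -112. That's 1 value of t.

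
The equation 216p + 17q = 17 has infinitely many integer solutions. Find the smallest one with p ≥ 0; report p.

gcd(216, 17) = 1  (216 = 12·17 + 12, 17 = 1·12 + 5, 12 = 2·5 + 2, 5 = 2·2 + 1, 2 = 2·1).
1 divides 17, so solutions exist.
Back-substituting, 216·(-7) + 17·(89) = 1.
Scale by 17/1 = 17: (p₀, q₀) = (-119, 1513).
General solution: p = -119 + 17t, q = 1513 - 216t for integer t.
p ≥ 0: smallest is -119 mod 17 = 0 (at t = 7), with q = 1.

0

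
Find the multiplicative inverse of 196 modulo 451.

gcd(451, 196) = 1.
By Bézout, 196*(214) + 451*(-93) = 1.
So 196*214 ≡ 1 (mod 451), and 214 mod 451 = 214.

214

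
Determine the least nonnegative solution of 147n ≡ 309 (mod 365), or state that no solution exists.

17

gcd(365, 147) = 1.
1 divides 309, so solutions exist.
By Bézout, 147·(-72) + 365·(29) = 1.
So 147·(-72) ≡ 1 (mod 365); multiply by 309: n ≡ -22248 (mod 365).
Smallest nonnegative: n = -22248 mod 365 = 17.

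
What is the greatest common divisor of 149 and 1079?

1

gcd(1079, 149):
  1079 = 7×149 + 36
  149 = 4×36 + 5
  36 = 7×5 + 1
  5 = 5×1
so gcd(1079, 149) = 1.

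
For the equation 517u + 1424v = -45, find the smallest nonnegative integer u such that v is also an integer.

55

gcd(1424, 517):
  1424 = 2×517 + 390
  517 = 1×390 + 127
  390 = 3×127 + 9
  127 = 14×9 + 1
  9 = 9×1
so gcd(1424, 517) = 1.
1 divides -45, so solutions exist.
Back-substitute for Bézout coefficients:
  1 = 127 - 14×9
  ... = 517×(157) + 1424×(-57)
Scale by -45/1 = -45: (u₀, v₀) = (-7065, 2565).
General solution: u = -7065 + 1424t, v = 2565 - 517t for integer t.
u ≥ 0: smallest is -7065 mod 1424 = 55 (at t = 5), with v = -20.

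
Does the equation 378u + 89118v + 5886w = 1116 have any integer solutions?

yes

gcd(89118, 378) = 18  (89118 = 235·378 + 288, 378 = 1·288 + 90, 288 = 3·90 + 18, 90 = 5·18).
gcd(18, 5886) = 18.
18 divides 1116, so integer solutions exist.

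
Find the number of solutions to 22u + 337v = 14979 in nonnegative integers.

gcd(337, 22) = 1.
By Bézout, 22·(46) + 337·(-3) = 1.
One solution: (206, 31).
General: u = 206 + 337t, v = 31 - 22t.
u ≥ 0 ⇒ t ≥ 0; v ≥ 0 ⇒ t ≤ 1. So t ∈ [0, 1]: 2 solutions.

2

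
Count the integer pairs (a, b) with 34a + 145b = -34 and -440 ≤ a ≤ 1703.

gcd(145, 34):
  145 = 4*34 + 9
  34 = 3*9 + 7
  9 = 1*7 + 2
  7 = 3*2 + 1
  2 = 2*1
so gcd(145, 34) = 1.
Back-substitute for Bézout coefficients:
  1 = 7 - 3*2
  ... = 34*(64) + 145*(-15)
Scale by -34: particular solution (-2176, 510); reduce a mod 145: (144, -34).
General solution: a = 144 + 145t, b = -34 - 34t for integer t.
-440 ≤ 144 + 145t ≤ 1703 gives t ∈ [-4, 10], which is 15 values.

15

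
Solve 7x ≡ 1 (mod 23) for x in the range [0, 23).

gcd(23, 7) = 1.
By Bézout, 7·(10) + 23·(-3) = 1.
So 7·10 ≡ 1 (mod 23), and 10 mod 23 = 10.

10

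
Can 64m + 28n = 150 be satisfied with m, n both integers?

no

gcd(64, 28) = 4.
4 does not divide 150 (remainder 2), so no integer solutions.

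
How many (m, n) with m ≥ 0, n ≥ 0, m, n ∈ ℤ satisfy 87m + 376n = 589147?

gcd(376, 87) = 1.
By Bézout, 87×(-121) + 376×(28) = 1.
One solution: (181, 1525).
General: m = 181 + 376t, n = 1525 - 87t.
m ≥ 0 ⇒ t ≥ 0; n ≥ 0 ⇒ t ≤ 17. So t ∈ [0, 17]: 18 solutions.

18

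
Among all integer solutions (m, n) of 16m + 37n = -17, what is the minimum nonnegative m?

29

gcd(37, 16):
  37 = 2×16 + 5
  16 = 3×5 + 1
  5 = 5×1
so gcd(37, 16) = 1.
1 divides -17, so solutions exist.
Back-substitute for Bézout coefficients:
  1 = 16 - 3×5
  ... = 16×(7) + 37×(-3)
Scale by -17/1 = -17: (m₀, n₀) = (-119, 51).
General solution: m = -119 + 37t, n = 51 - 16t for integer t.
m ≥ 0: smallest is -119 mod 37 = 29 (at t = 4), with n = -13.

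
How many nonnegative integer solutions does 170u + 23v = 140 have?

gcd(170, 23):
  170 = 7·23 + 9
  23 = 2·9 + 5
  9 = 1·5 + 4
  5 = 1·4 + 1
  4 = 4·1
so gcd(170, 23) = 1.
Back-substitute for Bézout coefficients:
  1 = 5 - 1·4
  ... = 170·(-5) + 23·(37)
Scale by 140: one solution is (-700, 5180). Reduce u mod 23: (13, -90).
General: u = 13 + 23t, v = -90 - 170t.
u ≥ 0 ⇒ t ≥ 0; v ≥ 0 ⇒ t ≤ -1. So t ∈ [0, -1]: 0 solutions.

0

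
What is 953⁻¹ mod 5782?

gcd(5782, 953) = 1  (5782 = 6·953 + 64, 953 = 14·64 + 57, 64 = 1·57 + 7, 57 = 8·7 + 1, 7 = 7·1).
Back-substituting, 953·(813) + 5782·(-134) = 1.
So 953·813 ≡ 1 (mod 5782), and 813 mod 5782 = 813.

813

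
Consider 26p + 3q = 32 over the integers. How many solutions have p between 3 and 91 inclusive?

gcd(26, 3):
  26 = 8*3 + 2
  3 = 1*2 + 1
  2 = 2*1
so gcd(26, 3) = 1.
Back-substitute for Bézout coefficients:
  1 = 3 - 1*2
  ... = 26*(-1) + 3*(9)
Scale by 32: particular solution (-32, 288); reduce p mod 3: (1, 2).
General solution: p = 1 + 3t, q = 2 - 26t for integer t.
3 ≤ 1 + 3t ≤ 91 gives t ∈ [1, 30], which is 30 values.

30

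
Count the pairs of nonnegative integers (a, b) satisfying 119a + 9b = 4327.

gcd(119, 9) = 1  (119 = 13×9 + 2, 9 = 4×2 + 1, 2 = 2×1).
Back-substituting, 119×(-4) + 9×(53) = 1.
Scale by 4327: one solution is (-17308, 229331). Reduce a mod 9: (8, 375).
General: a = 8 + 9t, b = 375 - 119t.
a ≥ 0 ⇒ t ≥ 0; b ≥ 0 ⇒ t ≤ 3. So t ∈ [0, 3]: 4 solutions.

4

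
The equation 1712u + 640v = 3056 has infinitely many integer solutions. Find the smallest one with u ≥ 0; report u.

13

gcd(1712, 640) = 16  (1712 = 2·640 + 432, 640 = 1·432 + 208, 432 = 2·208 + 16, 208 = 13·16).
16 divides 3056, so solutions exist.
Back-substituting, 1712·(3) + 640·(-8) = 16.
Scale by 3056/16 = 191: (u₀, v₀) = (573, -1528).
General solution: u = 573 + 40t, v = -1528 - 107t for integer t.
u ≥ 0: smallest is 573 mod 40 = 13 (at t = -14), with v = -30.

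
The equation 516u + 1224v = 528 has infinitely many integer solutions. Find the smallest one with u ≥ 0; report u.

gcd(1224, 516) = 12  (1224 = 2·516 + 192, 516 = 2·192 + 132, 192 = 1·132 + 60, 132 = 2·60 + 12, 60 = 5·12).
12 divides 528, so solutions exist.
Back-substituting, 516·(19) + 1224·(-8) = 12.
Scale by 528/12 = 44: (u₀, v₀) = (836, -352).
General solution: u = 836 + 102t, v = -352 - 43t for integer t.
u ≥ 0: smallest is 836 mod 102 = 20 (at t = -8), with v = -8.

20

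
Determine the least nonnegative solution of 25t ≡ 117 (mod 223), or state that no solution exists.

gcd(223, 25) = 1.
1 divides 117, so solutions exist.
By Bézout, 25·(-107) + 223·(12) = 1.
So 25·(-107) ≡ 1 (mod 223); multiply by 117: t ≡ -12519 (mod 223).
Smallest nonnegative: t = -12519 mod 223 = 192.

192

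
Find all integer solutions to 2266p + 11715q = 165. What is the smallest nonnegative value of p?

gcd(11715, 2266):
  11715 = 5×2266 + 385
  2266 = 5×385 + 341
  385 = 1×341 + 44
  341 = 7×44 + 33
  44 = 1×33 + 11
  33 = 3×11
so gcd(11715, 2266) = 11.
11 divides 165, so solutions exist.
Back-substitute for Bézout coefficients:
  11 = 44 - 1×33
  ... = 2266×(-274) + 11715×(53)
Scale by 165/11 = 15: (p₀, q₀) = (-4110, 795).
General solution: p = -4110 + 1065t, q = 795 - 206t for integer t.
p ≥ 0: smallest is -4110 mod 1065 = 150 (at t = 4), with q = -29.

150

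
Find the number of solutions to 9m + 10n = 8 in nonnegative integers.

gcd(10, 9) = 1.
By Bézout, 9*(-1) + 10*(1) = 1.
One solution: (2, -1).
General: m = 2 + 10t, n = -1 - 9t.
m ≥ 0 ⇒ t ≥ 0; n ≥ 0 ⇒ t ≤ -1. So t ∈ [0, -1]: 0 solutions.

0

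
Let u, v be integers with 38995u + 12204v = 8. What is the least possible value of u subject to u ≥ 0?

7052

gcd(38995, 12204):
  38995 = 3×12204 + 2383
  12204 = 5×2383 + 289
  2383 = 8×289 + 71
  289 = 4×71 + 5
  71 = 14×5 + 1
  5 = 5×1
so gcd(38995, 12204) = 1.
1 divides 8, so solutions exist.
Back-substitute for Bézout coefficients:
  1 = 71 - 14×5
  ... = 38995×(2407) + 12204×(-7691)
Scale by 8/1 = 8: (u₀, v₀) = (19256, -61528).
General solution: u = 19256 + 12204t, v = -61528 - 38995t for integer t.
u ≥ 0: smallest is 19256 mod 12204 = 7052 (at t = -1), with v = -22533.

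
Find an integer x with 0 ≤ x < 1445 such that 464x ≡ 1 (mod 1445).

gcd(1445, 464):
  1445 = 3·464 + 53
  464 = 8·53 + 40
  53 = 1·40 + 13
  40 = 3·13 + 1
  13 = 13·1
so gcd(1445, 464) = 1.
Back-substitute for Bézout coefficients:
  1 = 40 - 3·13
  ... = 464·(109) + 1445·(-35)
So 464·109 ≡ 1 (mod 1445), and 109 mod 1445 = 109.

109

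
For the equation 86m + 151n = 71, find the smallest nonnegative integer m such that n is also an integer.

gcd(151, 86) = 1  (151 = 1×86 + 65, 86 = 1×65 + 21, 65 = 3×21 + 2, 21 = 10×2 + 1, 2 = 2×1).
1 divides 71, so solutions exist.
Back-substituting, 86×(72) + 151×(-41) = 1.
Scale by 71/1 = 71: (m₀, n₀) = (5112, -2911).
General solution: m = 5112 + 151t, n = -2911 - 86t for integer t.
m ≥ 0: smallest is 5112 mod 151 = 129 (at t = -33), with n = -73.

129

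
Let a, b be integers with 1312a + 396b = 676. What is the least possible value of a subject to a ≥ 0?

31

gcd(1312, 396):
  1312 = 3·396 + 124
  396 = 3·124 + 24
  124 = 5·24 + 4
  24 = 6·4
so gcd(1312, 396) = 4.
4 divides 676, so solutions exist.
Back-substitute for Bézout coefficients:
  4 = 124 - 5·24
  ... = 1312·(16) + 396·(-53)
Scale by 676/4 = 169: (a₀, b₀) = (2704, -8957).
General solution: a = 2704 + 99t, b = -8957 - 328t for integer t.
a ≥ 0: smallest is 2704 mod 99 = 31 (at t = -27), with b = -101.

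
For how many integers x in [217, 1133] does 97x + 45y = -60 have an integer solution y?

gcd(97, 45) = 1.
By Bézout, 97·(13) + 45·(-28) = 1.
Particular solution: (30, -66).
General solution: x = 30 + 45t, y = -66 - 97t for integer t.
217 ≤ 30 + 45t ≤ 1133 gives t ∈ [5, 24], which is 20 values.

20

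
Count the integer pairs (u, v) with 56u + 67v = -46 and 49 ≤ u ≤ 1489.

gcd(67, 56):
  67 = 1*56 + 11
  56 = 5*11 + 1
  11 = 11*1
so gcd(67, 56) = 1.
Back-substitute for Bézout coefficients:
  1 = 56 - 5*11
  ... = 56*(6) + 67*(-5)
Scale by -46: particular solution (-276, 230); reduce u mod 67: (59, -50).
General solution: u = 59 + 67t, v = -50 - 56t for integer t.
49 ≤ 59 + 67t ≤ 1489 gives t ∈ [0, 21], which is 22 values.

22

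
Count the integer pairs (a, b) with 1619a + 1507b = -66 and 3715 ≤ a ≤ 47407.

29

gcd(1619, 1507) = 1.
By Bézout, 1619×(-148) + 1507×(159) = 1.
Particular solution: (726, -780).
General solution: a = 726 + 1507t, b = -780 - 1619t for integer t.
3715 ≤ 726 + 1507t ≤ 47407 gives t ∈ [2, 30], which is 29 values.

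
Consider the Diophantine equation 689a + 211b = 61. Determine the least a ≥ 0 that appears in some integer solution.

gcd(689, 211) = 1  (689 = 3·211 + 56, 211 = 3·56 + 43, 56 = 1·43 + 13, 43 = 3·13 + 4, 13 = 3·4 + 1, 4 = 4·1).
1 divides 61, so solutions exist.
Back-substituting, 689·(49) + 211·(-160) = 1.
Scale by 61/1 = 61: (a₀, b₀) = (2989, -9760).
General solution: a = 2989 + 211t, b = -9760 - 689t for integer t.
a ≥ 0: smallest is 2989 mod 211 = 35 (at t = -14), with b = -114.

35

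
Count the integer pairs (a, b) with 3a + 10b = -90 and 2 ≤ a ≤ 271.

gcd(10, 3) = 1  (10 = 3·3 + 1, 3 = 3·1).
Back-substituting, 3·(-3) + 10·(1) = 1.
Scale by -90: particular solution (270, -90); reduce a mod 10: (0, -9).
General solution: a = 0 + 10t, b = -9 - 3t for integer t.
2 ≤ 0 + 10t ≤ 271 gives t ∈ [1, 27], which is 27 values.

27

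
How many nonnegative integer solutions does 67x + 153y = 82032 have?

8

gcd(153, 67) = 1  (153 = 2·67 + 19, 67 = 3·19 + 10, 19 = 1·10 + 9, 10 = 1·9 + 1, 9 = 9·1).
Back-substituting, 67·(16) + 153·(-7) = 1.
Scale by 82032: one solution is (1312512, -574224). Reduce x mod 153: (78, 502).
General: x = 78 + 153t, y = 502 - 67t.
x ≥ 0 ⇒ t ≥ 0; y ≥ 0 ⇒ t ≤ 7. So t ∈ [0, 7]: 8 solutions.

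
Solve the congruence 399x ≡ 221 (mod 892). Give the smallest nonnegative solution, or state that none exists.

707

gcd(892, 399) = 1.
1 divides 221, so solutions exist.
By Bézout, 399·(427) + 892·(-191) = 1.
So 399·(427) ≡ 1 (mod 892); multiply by 221: x ≡ 94367 (mod 892).
Smallest nonnegative: x = 94367 mod 892 = 707.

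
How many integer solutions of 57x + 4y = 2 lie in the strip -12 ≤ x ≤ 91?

26

gcd(57, 4) = 1  (57 = 14·4 + 1, 4 = 4·1).
Back-substituting, 57·(1) + 4·(-14) = 1.
Scale by 2: particular solution (2, -28); reduce x mod 4: (2, -28).
General solution: x = 2 + 4t, y = -28 - 57t for integer t.
-12 ≤ 2 + 4t ≤ 91 gives t ∈ [-3, 22], which is 26 values.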